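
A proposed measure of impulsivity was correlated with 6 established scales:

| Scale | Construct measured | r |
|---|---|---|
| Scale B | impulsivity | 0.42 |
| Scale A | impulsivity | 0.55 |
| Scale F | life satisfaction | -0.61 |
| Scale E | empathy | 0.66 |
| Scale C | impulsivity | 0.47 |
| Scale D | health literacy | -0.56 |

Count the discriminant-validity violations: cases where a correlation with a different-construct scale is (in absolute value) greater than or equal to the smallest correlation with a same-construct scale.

Convergent (same construct = impulsivity): Scale B, Scale A, Scale C.
Smallest convergent = 0.42. Discriminant |r|: 0.61, 0.66, 0.56; count ≥ 0.42 → 3.

3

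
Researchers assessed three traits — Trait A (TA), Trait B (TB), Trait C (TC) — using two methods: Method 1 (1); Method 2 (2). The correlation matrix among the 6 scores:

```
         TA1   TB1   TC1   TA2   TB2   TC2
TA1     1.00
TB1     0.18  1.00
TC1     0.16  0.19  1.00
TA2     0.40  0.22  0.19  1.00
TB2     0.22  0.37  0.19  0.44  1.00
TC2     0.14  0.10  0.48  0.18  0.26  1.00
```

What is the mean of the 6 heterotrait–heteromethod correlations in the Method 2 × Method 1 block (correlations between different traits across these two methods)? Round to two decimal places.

0.18

HTHM values (method 2 × method 1): 0.22, 0.19, 0.22, 0.19, 0.14, 0.10; mean = 1.06/6 = 0.18.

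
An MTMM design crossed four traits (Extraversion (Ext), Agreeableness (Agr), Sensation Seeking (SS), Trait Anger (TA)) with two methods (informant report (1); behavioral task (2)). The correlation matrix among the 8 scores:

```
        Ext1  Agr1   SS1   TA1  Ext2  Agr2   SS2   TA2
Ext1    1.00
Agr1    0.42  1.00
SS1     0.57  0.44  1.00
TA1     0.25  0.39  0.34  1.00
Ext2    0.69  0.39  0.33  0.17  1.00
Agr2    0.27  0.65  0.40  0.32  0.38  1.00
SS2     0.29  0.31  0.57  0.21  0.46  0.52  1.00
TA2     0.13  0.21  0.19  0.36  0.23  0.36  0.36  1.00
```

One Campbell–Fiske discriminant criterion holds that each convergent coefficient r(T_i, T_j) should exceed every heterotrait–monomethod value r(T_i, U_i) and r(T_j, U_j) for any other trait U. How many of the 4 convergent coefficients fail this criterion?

Checking each validity diagonal entry against its comparison values:
Ext (methods 1·2): 0.69 vs {0.42, 0.38, 0.57, 0.46, 0.25, 0.23} → pass.
Agr (methods 1·2): 0.65 vs {0.42, 0.38, 0.44, 0.52, 0.39, 0.36} → pass.
SS (methods 1·2): 0.57 vs {0.57, 0.46, 0.44, 0.52, 0.34, 0.36} → fail.
TA (methods 1·2): 0.36 vs {0.25, 0.23, 0.39, 0.36, 0.34, 0.36} → fail.
2 of 4 fail.

2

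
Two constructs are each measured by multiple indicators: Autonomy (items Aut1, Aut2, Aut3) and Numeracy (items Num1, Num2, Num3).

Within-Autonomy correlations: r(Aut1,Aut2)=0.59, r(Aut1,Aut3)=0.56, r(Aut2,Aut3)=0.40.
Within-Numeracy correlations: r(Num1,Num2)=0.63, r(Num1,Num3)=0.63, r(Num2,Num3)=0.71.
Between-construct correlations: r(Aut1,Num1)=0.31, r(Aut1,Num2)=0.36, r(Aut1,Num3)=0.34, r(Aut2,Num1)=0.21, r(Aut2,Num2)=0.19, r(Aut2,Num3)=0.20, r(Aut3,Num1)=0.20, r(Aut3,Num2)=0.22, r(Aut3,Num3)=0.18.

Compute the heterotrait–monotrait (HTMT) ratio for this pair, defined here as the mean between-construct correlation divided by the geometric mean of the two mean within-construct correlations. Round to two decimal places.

Mean heterotrait r = 2.21/9 = 0.2456.
Mean within-Aut = 1.55/3 = 0.5167; mean within-Num = 1.97/3 = 0.6567.
Geometric mean = √(0.5167 × 0.6567) = 0.5825.
HTMT = 0.2456 / 0.5825 = 0.42.

0.42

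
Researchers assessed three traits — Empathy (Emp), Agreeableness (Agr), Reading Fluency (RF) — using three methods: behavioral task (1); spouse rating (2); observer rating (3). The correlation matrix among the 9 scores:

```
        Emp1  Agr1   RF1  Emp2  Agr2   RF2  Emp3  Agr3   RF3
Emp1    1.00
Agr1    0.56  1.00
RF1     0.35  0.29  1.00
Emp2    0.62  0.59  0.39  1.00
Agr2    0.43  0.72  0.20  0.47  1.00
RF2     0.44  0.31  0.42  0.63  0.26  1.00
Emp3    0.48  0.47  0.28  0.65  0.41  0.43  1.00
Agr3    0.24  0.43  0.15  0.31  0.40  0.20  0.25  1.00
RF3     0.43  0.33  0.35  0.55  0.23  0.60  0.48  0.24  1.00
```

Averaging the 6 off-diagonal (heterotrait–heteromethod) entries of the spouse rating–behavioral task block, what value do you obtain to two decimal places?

0.39

HTHM values (method 2 × method 1): 0.59, 0.39, 0.43, 0.20, 0.44, 0.31; mean = 2.36/6 = 0.39.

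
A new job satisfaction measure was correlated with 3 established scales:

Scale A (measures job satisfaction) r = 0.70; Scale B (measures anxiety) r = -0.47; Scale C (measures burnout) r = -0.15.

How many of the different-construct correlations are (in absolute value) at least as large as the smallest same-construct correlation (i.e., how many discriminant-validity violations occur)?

0

Convergent (same construct = job satisfaction): Scale A.
Smallest convergent = 0.70. Discriminant |r|: 0.47, 0.15; count ≥ 0.70 → 0.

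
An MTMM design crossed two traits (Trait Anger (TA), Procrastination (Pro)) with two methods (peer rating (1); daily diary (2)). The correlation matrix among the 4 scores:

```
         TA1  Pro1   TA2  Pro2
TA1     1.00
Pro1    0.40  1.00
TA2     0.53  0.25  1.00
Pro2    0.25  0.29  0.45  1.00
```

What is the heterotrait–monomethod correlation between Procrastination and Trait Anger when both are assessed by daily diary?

Different traits, same method: r(Pro2, TA2) = 0.45.

0.45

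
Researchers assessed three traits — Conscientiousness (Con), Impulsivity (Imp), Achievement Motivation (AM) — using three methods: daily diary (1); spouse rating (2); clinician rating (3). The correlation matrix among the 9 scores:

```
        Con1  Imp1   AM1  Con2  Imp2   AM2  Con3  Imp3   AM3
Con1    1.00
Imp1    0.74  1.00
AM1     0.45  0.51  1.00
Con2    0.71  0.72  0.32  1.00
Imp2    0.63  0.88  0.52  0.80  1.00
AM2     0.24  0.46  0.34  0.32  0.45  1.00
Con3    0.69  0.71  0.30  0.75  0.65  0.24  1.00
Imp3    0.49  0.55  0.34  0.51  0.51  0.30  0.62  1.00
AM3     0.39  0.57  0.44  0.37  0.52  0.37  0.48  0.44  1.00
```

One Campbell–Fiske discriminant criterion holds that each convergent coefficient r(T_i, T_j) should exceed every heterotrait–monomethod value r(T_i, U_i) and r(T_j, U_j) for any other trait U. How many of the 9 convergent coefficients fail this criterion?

8

Checking each validity diagonal entry against its comparison values:
Con (methods 1·2): 0.71 vs {0.74, 0.80, 0.45, 0.32} → fail.
Con (methods 1·3): 0.69 vs {0.74, 0.62, 0.45, 0.48} → fail.
Con (methods 2·3): 0.75 vs {0.80, 0.62, 0.32, 0.48} → fail.
Imp (methods 1·2): 0.88 vs {0.74, 0.80, 0.51, 0.45} → pass.
Imp (methods 1·3): 0.55 vs {0.74, 0.62, 0.51, 0.44} → fail.
Imp (methods 2·3): 0.51 vs {0.80, 0.62, 0.45, 0.44} → fail.
AM (methods 1·2): 0.34 vs {0.45, 0.32, 0.51, 0.45} → fail.
AM (methods 1·3): 0.44 vs {0.45, 0.48, 0.51, 0.44} → fail.
AM (methods 2·3): 0.37 vs {0.32, 0.48, 0.45, 0.44} → fail.
8 of 9 fail.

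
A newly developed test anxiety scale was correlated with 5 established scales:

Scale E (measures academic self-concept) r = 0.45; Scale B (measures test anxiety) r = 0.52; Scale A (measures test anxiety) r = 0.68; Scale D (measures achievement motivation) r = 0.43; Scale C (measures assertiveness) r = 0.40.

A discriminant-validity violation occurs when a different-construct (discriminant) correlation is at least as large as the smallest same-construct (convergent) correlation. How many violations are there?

Convergent (same construct = test anxiety): Scale B, Scale A.
Smallest convergent = 0.52. Discriminant values: 0.45, 0.43, 0.40; count ≥ 0.52 → 0.

0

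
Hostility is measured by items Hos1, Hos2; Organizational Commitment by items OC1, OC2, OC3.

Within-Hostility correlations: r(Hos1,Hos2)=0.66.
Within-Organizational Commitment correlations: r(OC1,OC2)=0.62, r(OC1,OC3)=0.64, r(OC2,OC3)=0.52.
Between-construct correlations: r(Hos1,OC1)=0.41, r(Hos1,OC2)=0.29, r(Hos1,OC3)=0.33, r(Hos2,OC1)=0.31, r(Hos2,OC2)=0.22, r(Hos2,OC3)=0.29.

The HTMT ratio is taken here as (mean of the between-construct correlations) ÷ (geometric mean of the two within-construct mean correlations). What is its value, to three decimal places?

0.493

Mean between = 1.85/6 = 0.3083.
Mean within-Hos = 0.66/1 = 0.6600; mean within-OC = 1.78/3 = 0.5933.
Geometric mean = √(0.6600 × 0.5933) = 0.6258.
HTMT = 0.3083 / 0.6258 = 0.493.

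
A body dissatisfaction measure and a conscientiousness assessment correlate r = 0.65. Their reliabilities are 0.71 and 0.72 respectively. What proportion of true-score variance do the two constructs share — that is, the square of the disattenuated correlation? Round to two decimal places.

Disattenuated r = 0.65 / √(0.71 × 0.72) = 0.65 / 0.7150 = 0.9091.
Shared true-score variance = 0.9091² = 0.8265 ≈ 0.83.

0.83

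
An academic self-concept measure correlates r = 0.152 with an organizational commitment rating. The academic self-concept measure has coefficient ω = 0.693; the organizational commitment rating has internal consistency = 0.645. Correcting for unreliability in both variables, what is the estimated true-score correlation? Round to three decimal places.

r_true = r_obs / √(r_xx · r_yy) = 0.152 / √(0.693 × 0.645) = 0.152 / √0.446985 = 0.152 / 0.6686 ≈ 0.227.

0.227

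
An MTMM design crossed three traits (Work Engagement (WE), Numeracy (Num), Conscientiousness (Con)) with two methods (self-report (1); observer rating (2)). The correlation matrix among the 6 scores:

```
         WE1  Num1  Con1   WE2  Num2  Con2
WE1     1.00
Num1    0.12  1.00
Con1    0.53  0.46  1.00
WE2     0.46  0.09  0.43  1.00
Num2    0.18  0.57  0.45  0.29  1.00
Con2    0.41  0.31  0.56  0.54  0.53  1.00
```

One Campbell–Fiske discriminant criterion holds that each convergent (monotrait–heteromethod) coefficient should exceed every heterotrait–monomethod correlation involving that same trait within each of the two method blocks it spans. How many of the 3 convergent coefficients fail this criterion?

1

Checking each validity diagonal entry against its comparison values:
WE (methods 1·2): 0.46 vs {0.12, 0.29, 0.53, 0.54} → fail.
Num (methods 1·2): 0.57 vs {0.12, 0.29, 0.46, 0.53} → pass.
Con (methods 1·2): 0.56 vs {0.53, 0.54, 0.46, 0.53} → pass.
1 of 3 fail.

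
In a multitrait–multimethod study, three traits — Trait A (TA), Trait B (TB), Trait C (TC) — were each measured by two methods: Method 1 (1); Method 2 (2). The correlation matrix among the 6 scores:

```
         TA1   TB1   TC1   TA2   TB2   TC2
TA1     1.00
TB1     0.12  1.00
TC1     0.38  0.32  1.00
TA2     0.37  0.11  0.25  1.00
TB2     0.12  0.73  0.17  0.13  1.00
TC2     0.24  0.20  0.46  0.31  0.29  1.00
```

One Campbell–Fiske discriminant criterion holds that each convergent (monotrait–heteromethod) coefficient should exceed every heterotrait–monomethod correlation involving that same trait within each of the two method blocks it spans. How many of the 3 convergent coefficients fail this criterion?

1

Convergent coefficients and their comparison sets:
TA (methods 1·2): 0.37 vs {0.12, 0.13, 0.38, 0.31} → fail.
TB (methods 1·2): 0.73 vs {0.12, 0.13, 0.32, 0.29} → pass.
TC (methods 1·2): 0.46 vs {0.38, 0.31, 0.32, 0.29} → pass.
1 of 3 fail.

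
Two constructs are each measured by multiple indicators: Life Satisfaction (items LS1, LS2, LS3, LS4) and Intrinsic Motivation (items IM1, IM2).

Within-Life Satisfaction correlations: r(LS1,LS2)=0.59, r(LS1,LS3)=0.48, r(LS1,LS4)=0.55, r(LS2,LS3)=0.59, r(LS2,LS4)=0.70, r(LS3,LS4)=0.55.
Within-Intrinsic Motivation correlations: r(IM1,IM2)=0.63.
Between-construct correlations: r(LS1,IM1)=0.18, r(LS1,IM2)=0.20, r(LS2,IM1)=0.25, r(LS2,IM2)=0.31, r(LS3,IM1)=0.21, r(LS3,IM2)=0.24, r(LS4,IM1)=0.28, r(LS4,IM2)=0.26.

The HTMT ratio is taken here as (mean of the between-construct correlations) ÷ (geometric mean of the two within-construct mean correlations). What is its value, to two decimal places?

Mean between = 1.93/8 = 0.2413.
Mean within-LS = 3.46/6 = 0.5767; mean within-IM = 0.63/1 = 0.6300.
Geometric mean = √(0.5767 × 0.6300) = 0.6028.
HTMT = 0.2413 / 0.6028 = 0.40.

0.40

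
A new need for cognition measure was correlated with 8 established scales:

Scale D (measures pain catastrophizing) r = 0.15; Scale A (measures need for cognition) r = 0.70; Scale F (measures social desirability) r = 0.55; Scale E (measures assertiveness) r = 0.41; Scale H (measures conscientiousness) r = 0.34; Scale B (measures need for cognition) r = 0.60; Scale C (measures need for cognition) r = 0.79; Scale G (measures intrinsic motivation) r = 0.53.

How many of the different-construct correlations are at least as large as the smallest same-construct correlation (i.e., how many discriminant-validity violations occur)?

Convergent (same construct = need for cognition): Scale A, Scale B, Scale C.
Smallest convergent = 0.60. Discriminant values: 0.15, 0.55, 0.41, 0.34, 0.53; count ≥ 0.60 → 0.

0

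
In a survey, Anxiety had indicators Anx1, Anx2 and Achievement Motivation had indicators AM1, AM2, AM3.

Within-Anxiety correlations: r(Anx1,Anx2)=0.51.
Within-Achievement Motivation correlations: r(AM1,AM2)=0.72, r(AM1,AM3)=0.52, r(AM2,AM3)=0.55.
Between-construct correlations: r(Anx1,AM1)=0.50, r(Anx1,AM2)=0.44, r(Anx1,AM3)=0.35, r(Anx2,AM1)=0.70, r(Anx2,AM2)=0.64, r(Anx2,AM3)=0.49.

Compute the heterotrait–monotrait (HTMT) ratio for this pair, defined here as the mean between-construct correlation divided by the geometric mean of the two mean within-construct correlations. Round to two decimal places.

Mean between = 3.12/6 = 0.5200.
Mean within-Anx = 0.51/1 = 0.5100; mean within-AM = 1.79/3 = 0.5967.
Geometric mean = √(0.5100 × 0.5967) = 0.5516.
HTMT = 0.5200 / 0.5516 = 0.94.

0.94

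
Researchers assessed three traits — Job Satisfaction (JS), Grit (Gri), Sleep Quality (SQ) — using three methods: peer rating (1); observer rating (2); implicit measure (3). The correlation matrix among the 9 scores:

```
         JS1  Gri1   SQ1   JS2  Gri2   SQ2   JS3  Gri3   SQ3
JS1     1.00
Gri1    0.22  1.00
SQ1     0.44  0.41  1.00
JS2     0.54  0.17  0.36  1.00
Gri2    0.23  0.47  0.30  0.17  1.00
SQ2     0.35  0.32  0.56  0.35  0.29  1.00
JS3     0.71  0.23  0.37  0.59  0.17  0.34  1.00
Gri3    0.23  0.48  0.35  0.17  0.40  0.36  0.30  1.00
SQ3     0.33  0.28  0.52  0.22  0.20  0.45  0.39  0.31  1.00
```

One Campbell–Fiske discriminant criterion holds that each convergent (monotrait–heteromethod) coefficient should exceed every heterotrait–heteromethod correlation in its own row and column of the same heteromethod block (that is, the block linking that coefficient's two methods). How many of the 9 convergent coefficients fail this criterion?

Each convergent coefficient versus the relevant comparison correlations:
JS (methods 1·2): 0.54 vs {0.23, 0.17, 0.35, 0.36} → pass.
JS (methods 1·3): 0.71 vs {0.23, 0.23, 0.33, 0.37} → pass.
JS (methods 2·3): 0.59 vs {0.17, 0.17, 0.22, 0.34} → pass.
Gri (methods 1·2): 0.47 vs {0.17, 0.23, 0.32, 0.30} → pass.
Gri (methods 1·3): 0.48 vs {0.23, 0.23, 0.28, 0.35} → pass.
Gri (methods 2·3): 0.40 vs {0.17, 0.17, 0.20, 0.36} → pass.
SQ (methods 1·2): 0.56 vs {0.36, 0.35, 0.30, 0.32} → pass.
SQ (methods 1·3): 0.52 vs {0.37, 0.33, 0.35, 0.28} → pass.
SQ (methods 2·3): 0.45 vs {0.34, 0.22, 0.36, 0.20} → pass.
0 of 9 fail.

0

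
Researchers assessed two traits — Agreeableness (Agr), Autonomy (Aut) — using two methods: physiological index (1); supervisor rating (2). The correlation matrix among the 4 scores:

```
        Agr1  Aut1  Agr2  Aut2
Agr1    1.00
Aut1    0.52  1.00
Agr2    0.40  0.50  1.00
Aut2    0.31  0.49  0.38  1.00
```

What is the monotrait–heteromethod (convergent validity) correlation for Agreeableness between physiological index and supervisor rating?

0.40

Same trait (Agr), different methods: r(Agr1, Agr2) = 0.40.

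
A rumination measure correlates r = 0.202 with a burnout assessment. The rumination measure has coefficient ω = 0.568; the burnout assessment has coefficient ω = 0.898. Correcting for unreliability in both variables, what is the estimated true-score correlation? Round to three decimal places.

0.283

r_true = r_obs / √(r_xx · r_yy) = 0.202 / √(0.568 × 0.898) = 0.202 / √0.510064 = 0.202 / 0.7142 ≈ 0.283.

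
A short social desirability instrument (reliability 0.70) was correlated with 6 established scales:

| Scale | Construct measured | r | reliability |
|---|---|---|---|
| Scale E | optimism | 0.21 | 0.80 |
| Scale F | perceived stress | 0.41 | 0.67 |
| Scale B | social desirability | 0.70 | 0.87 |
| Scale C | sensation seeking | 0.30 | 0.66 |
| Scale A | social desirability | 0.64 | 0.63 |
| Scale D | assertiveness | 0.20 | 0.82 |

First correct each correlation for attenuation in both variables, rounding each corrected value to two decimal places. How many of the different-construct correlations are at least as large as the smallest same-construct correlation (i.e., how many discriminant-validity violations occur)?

0

Disattenuated r (r / √(r_scale · r_new)):
  Scale E (disc): 0.21 / √(0.80·0.70) = 0.28
  Scale F (disc): 0.41 / √(0.67·0.70) = 0.60
  Scale B (conv): 0.70 / √(0.87·0.70) = 0.90
  Scale C (disc): 0.30 / √(0.66·0.70) = 0.44
  Scale A (conv): 0.64 / √(0.63·0.70) = 0.96
  Scale D (disc): 0.20 / √(0.82·0.70) = 0.26
Smallest convergent = 0.90. Discriminant values: 0.28, 0.60, 0.44, 0.26; count ≥ 0.90 → 0.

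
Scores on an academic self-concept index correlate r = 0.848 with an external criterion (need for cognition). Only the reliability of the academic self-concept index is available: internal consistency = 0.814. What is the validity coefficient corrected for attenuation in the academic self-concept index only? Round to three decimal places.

0.940

Single correction: r_c = r_obs / √r_xx = 0.848 / √0.814 = 0.848 / 0.9022 ≈ 0.940.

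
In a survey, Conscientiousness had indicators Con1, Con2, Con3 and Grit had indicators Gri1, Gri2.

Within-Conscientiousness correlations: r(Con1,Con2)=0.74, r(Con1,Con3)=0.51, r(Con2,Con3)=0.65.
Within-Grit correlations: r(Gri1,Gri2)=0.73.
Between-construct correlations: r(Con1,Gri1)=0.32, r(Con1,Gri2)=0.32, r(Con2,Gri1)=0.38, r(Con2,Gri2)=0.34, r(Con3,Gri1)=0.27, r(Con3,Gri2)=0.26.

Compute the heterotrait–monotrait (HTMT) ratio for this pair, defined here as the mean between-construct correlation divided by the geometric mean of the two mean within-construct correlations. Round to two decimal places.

0.46

Between-construct mean = 1.89/6 = 0.3150.
Mean within-Con = 1.90/3 = 0.6333; mean within-Gri = 0.73/1 = 0.7300.
Geometric mean = √(0.6333 × 0.7300) = 0.6799.
HTMT = 0.3150 / 0.6799 = 0.46.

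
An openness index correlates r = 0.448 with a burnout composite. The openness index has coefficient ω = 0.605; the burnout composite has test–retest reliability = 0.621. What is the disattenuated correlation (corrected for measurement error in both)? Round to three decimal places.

0.731

r_true = r_obs / √(r_xx · r_yy) = 0.448 / √(0.605 × 0.621) = 0.448 / √0.375705 = 0.448 / 0.6129 ≈ 0.731.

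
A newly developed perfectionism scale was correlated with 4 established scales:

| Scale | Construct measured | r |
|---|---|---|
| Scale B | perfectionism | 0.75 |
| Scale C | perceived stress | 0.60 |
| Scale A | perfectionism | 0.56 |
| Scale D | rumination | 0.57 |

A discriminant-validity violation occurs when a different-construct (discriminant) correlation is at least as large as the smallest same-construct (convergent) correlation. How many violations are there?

Convergent (same construct = perfectionism): Scale B, Scale A.
Smallest convergent = 0.56. Discriminant values: 0.60, 0.57; count ≥ 0.56 → 2.

2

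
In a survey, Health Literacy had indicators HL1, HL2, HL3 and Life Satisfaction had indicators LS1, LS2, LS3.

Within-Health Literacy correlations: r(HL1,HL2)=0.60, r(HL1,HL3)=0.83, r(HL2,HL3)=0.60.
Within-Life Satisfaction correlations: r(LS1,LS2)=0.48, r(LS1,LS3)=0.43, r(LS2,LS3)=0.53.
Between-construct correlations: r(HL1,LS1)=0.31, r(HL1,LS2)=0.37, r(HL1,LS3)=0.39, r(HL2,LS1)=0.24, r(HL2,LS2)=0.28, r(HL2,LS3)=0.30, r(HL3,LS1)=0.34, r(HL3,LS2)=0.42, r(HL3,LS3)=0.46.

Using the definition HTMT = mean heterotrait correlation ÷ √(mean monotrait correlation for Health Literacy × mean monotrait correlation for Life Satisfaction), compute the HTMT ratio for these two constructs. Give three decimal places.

0.606

Mean between = 3.11/9 = 0.3456.
Mean within-HL = 2.03/3 = 0.6767; mean within-LS = 1.44/3 = 0.4800.
Geometric mean = √(0.6767 × 0.4800) = 0.5699.
HTMT = 0.3456 / 0.5699 = 0.606.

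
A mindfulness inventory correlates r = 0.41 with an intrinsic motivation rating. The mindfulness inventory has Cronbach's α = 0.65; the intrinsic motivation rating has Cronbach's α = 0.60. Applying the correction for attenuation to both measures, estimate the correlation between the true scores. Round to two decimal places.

r_true = r_obs / √(r_xx · r_yy) = 0.41 / √(0.65 × 0.60) = 0.41 / √0.3900 = 0.41 / 0.6245 ≈ 0.66.

0.66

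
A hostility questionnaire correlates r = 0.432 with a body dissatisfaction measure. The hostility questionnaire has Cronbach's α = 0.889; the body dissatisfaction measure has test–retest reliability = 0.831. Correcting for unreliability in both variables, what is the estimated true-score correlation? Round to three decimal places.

0.503

r_true = r_obs / √(r_xx · r_yy) = 0.432 / √(0.889 × 0.831) = 0.432 / √0.738759 = 0.432 / 0.8595 ≈ 0.503.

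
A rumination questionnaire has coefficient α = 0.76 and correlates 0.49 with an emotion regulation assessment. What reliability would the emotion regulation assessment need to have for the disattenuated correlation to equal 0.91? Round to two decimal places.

0.38

r_true = r_obs / √(r_xx · r_yy) ⇒ 0.91 = 0.49 / √(0.76 · r_yy).
√(0.76 · r_yy) = 0.49 / 0.91 = 0.5385; 0.76 · r_yy = 0.2900; r_yy = 0.2900 / 0.76 ≈ 0.38.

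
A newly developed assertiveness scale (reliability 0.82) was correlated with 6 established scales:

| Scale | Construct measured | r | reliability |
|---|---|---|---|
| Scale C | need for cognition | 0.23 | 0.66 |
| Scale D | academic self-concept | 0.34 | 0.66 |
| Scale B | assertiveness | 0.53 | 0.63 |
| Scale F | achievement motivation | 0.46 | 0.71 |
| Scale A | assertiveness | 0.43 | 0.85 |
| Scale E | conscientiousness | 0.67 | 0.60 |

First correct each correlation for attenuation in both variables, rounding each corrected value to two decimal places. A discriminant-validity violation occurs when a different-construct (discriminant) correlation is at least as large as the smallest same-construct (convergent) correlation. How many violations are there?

2

Disattenuated r (r / √(r_scale · r_new)):
  Scale C (disc): 0.23 / √(0.66·0.82) = 0.31
  Scale D (disc): 0.34 / √(0.66·0.82) = 0.46
  Scale B (conv): 0.53 / √(0.63·0.82) = 0.74
  Scale F (disc): 0.46 / √(0.71·0.82) = 0.60
  Scale A (conv): 0.43 / √(0.85·0.82) = 0.52
  Scale E (disc): 0.67 / √(0.60·0.82) = 0.96
Smallest convergent = 0.52. Discriminant values: 0.31, 0.46, 0.60, 0.96; count ≥ 0.52 → 2.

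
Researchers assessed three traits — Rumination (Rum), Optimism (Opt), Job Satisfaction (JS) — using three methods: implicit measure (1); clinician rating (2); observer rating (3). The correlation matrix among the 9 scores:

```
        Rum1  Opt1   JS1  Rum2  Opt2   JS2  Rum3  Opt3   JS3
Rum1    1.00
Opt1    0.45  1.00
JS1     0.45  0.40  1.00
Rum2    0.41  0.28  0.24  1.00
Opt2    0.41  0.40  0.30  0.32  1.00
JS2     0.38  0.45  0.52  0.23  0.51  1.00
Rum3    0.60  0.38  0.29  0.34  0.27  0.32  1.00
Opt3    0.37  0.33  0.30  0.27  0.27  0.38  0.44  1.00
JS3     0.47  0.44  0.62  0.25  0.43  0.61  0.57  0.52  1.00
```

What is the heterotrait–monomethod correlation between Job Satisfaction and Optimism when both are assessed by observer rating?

Different traits, same method: r(JS3, Opt3) = 0.52.

0.52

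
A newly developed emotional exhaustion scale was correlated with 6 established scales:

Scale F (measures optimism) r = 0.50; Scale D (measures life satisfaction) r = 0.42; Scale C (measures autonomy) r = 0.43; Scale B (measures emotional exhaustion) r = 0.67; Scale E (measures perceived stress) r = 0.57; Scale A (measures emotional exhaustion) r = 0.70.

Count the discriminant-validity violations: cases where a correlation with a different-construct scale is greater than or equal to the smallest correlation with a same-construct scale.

Convergent (same construct = emotional exhaustion): Scale B, Scale A.
Smallest convergent = 0.67. Discriminant values: 0.50, 0.42, 0.43, 0.57; count ≥ 0.67 → 0.

0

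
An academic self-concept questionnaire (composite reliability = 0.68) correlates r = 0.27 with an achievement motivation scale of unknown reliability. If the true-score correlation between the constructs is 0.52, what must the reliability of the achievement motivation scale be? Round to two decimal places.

0.40

r_true = r_obs / √(r_xx · r_yy) ⇒ 0.52 = 0.27 / √(0.68 · r_yy).
√(0.68 · r_yy) = 0.27 / 0.52 = 0.5192; 0.68 · r_yy = 0.2696; r_yy = 0.2696 / 0.68 ≈ 0.40.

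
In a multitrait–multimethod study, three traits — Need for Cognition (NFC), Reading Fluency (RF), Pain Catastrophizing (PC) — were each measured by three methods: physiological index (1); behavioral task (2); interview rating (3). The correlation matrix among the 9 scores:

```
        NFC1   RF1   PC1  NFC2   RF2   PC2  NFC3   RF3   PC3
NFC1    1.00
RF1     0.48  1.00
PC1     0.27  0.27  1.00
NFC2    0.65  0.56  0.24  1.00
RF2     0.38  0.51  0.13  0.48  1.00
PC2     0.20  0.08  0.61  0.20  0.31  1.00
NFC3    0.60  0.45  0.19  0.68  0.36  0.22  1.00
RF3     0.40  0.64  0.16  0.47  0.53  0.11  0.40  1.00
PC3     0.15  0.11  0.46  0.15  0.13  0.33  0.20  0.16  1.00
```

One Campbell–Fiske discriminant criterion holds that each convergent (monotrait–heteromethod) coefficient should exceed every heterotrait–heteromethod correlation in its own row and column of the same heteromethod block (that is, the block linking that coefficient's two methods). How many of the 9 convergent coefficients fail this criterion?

Convergent coefficients and their comparison sets:
NFC (methods 1·2): 0.65 vs {0.38, 0.56, 0.20, 0.24} → pass.
NFC (methods 1·3): 0.60 vs {0.40, 0.45, 0.15, 0.19} → pass.
NFC (methods 2·3): 0.68 vs {0.47, 0.36, 0.15, 0.22} → pass.
RF (methods 1·2): 0.51 vs {0.56, 0.38, 0.08, 0.13} → fail.
RF (methods 1·3): 0.64 vs {0.45, 0.40, 0.11, 0.16} → pass.
RF (methods 2·3): 0.53 vs {0.36, 0.47, 0.13, 0.11} → pass.
PC (methods 1·2): 0.61 vs {0.24, 0.20, 0.13, 0.08} → pass.
PC (methods 1·3): 0.46 vs {0.19, 0.15, 0.16, 0.11} → pass.
PC (methods 2·3): 0.33 vs {0.22, 0.15, 0.11, 0.13} → pass.
1 of 9 fail.

1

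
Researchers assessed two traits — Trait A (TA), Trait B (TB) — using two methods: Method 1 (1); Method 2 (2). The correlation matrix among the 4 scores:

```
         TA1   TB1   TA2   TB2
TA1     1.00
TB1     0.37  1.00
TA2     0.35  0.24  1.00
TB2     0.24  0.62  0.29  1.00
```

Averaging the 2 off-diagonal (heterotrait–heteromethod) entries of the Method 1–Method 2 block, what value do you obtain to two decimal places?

0.24

HTHM values (method 1 × method 2): 0.24, 0.24; mean = 0.48/2 = 0.24.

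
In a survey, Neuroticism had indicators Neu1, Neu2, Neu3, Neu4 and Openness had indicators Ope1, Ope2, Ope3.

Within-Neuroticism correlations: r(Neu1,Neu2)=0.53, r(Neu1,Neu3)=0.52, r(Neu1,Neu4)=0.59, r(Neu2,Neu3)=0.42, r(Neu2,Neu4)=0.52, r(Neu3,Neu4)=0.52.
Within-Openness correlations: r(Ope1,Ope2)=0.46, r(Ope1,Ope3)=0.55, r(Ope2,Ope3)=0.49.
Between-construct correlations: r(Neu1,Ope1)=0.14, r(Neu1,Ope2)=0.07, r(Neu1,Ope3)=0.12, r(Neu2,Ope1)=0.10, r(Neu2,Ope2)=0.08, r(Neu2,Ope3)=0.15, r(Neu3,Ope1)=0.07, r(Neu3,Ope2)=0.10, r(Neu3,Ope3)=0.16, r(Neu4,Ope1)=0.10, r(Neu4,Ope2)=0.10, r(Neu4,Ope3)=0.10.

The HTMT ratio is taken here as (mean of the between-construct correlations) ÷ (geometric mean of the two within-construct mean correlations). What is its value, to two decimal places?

Mean heterotrait r = 1.29/12 = 0.1075.
Mean within-Neu = 3.10/6 = 0.5167; mean within-Ope = 1.50/3 = 0.5000.
Geometric mean = √(0.5167 × 0.5000) = 0.5083.
HTMT = 0.1075 / 0.5083 = 0.21.

0.21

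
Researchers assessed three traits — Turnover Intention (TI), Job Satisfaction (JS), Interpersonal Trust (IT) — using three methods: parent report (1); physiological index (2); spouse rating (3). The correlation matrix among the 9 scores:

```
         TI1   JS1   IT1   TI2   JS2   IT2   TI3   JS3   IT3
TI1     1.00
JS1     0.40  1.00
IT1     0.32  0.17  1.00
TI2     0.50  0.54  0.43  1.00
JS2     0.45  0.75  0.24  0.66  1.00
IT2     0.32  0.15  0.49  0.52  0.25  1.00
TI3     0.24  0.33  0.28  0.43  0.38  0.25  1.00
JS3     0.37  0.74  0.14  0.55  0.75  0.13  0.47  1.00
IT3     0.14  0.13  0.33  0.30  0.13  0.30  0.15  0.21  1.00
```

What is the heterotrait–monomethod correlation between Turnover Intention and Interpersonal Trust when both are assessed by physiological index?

Different traits, same method: r(TI2, IT2) = 0.52.

0.52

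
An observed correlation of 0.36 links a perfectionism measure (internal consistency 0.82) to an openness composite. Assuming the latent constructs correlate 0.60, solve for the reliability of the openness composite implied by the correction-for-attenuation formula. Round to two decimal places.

r_true = r_obs / √(r_xx · r_yy) ⇒ 0.60 = 0.36 / √(0.82 · r_yy).
√(0.82 · r_yy) = 0.36 / 0.60 = 0.6000; 0.82 · r_yy = 0.3600; r_yy = 0.3600 / 0.82 ≈ 0.44.

0.44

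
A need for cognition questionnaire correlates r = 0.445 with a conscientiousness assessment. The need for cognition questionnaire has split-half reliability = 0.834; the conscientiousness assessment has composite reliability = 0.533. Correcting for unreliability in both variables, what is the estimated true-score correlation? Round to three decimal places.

r_true = r_obs / √(r_xx · r_yy) = 0.445 / √(0.834 × 0.533) = 0.445 / √0.444522 = 0.445 / 0.6667 ≈ 0.667.

0.667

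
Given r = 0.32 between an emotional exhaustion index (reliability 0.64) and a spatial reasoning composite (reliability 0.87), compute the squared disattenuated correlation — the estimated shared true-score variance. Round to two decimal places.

Disattenuated r = 0.32 / √(0.64 × 0.87) = 0.32 / 0.7462 = 0.4288.
Shared true-score variance = 0.4288² = 0.1839 ≈ 0.18.

0.18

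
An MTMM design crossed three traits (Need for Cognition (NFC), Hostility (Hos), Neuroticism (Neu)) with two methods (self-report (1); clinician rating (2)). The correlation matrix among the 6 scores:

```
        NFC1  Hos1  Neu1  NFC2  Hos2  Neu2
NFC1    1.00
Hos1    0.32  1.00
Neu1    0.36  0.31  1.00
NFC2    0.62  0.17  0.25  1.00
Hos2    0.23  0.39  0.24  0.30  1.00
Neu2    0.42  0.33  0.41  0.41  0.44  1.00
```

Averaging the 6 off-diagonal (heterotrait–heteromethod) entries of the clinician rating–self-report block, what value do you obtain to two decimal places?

HTHM values (method 2 × method 1): 0.17, 0.25, 0.23, 0.24, 0.42, 0.33; mean = 1.64/6 = 0.27.

0.27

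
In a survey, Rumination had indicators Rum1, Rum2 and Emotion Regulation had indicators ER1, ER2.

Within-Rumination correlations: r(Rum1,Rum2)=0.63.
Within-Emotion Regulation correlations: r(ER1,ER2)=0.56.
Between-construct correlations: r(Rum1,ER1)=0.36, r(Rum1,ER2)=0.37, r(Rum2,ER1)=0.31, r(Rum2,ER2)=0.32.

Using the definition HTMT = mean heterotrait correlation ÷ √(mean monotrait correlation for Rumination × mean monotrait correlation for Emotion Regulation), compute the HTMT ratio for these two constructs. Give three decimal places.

Mean heterotrait r = 1.36/4 = 0.3400.
Mean within-Rum = 0.63/1 = 0.6300; mean within-ER = 0.56/1 = 0.5600.
Geometric mean = √(0.6300 × 0.5600) = 0.5940.
HTMT = 0.3400 / 0.5940 = 0.572.

0.572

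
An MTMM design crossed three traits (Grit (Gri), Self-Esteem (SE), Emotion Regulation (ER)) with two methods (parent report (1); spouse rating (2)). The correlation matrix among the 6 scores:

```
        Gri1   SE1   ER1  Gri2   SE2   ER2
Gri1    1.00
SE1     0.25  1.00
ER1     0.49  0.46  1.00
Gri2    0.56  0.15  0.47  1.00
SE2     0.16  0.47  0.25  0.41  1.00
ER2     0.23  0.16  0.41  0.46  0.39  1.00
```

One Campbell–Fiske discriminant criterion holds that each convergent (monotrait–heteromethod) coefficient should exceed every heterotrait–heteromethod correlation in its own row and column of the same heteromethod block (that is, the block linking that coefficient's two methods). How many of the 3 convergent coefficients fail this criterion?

1

Convergent coefficients and their comparison sets:
Gri (methods 1·2): 0.56 vs {0.16, 0.15, 0.23, 0.47} → pass.
SE (methods 1·2): 0.47 vs {0.15, 0.16, 0.16, 0.25} → pass.
ER (methods 1·2): 0.41 vs {0.47, 0.23, 0.25, 0.16} → fail.
1 of 3 fail.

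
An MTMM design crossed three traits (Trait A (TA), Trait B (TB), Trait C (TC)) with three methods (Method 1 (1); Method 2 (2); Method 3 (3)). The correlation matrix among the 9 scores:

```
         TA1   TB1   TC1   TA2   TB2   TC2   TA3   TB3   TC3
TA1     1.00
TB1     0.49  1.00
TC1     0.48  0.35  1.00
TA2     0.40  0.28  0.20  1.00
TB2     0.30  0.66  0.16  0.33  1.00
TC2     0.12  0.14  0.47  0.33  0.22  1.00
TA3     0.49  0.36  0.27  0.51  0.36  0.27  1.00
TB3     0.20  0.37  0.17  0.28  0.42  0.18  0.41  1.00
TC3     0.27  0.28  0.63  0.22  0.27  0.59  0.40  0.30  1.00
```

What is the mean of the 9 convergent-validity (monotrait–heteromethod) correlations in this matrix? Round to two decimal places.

0.50

Convergent values: 0.40, 0.49, 0.51, 0.66, 0.37, 0.42, 0.47, 0.63, 0.59; mean = 4.54/9 = 0.50.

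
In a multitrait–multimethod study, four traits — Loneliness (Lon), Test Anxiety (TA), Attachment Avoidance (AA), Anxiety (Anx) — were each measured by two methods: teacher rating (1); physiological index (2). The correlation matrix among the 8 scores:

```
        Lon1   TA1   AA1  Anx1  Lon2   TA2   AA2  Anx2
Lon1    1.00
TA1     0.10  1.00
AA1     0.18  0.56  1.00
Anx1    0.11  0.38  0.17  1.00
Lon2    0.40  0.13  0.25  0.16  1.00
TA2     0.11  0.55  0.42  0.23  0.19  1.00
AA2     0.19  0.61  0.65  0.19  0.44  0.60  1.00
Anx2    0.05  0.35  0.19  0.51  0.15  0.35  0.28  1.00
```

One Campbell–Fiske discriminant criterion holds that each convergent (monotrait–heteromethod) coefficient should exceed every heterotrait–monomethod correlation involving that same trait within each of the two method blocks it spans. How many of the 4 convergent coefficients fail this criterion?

Convergent coefficients and their comparison sets:
Lon (methods 1·2): 0.40 vs {0.10, 0.19, 0.18, 0.44, 0.11, 0.15} → fail.
TA (methods 1·2): 0.55 vs {0.10, 0.19, 0.56, 0.60, 0.38, 0.35} → fail.
AA (methods 1·2): 0.65 vs {0.18, 0.44, 0.56, 0.60, 0.17, 0.28} → pass.
Anx (methods 1·2): 0.51 vs {0.11, 0.15, 0.38, 0.35, 0.17, 0.28} → pass.
2 of 4 fail.

2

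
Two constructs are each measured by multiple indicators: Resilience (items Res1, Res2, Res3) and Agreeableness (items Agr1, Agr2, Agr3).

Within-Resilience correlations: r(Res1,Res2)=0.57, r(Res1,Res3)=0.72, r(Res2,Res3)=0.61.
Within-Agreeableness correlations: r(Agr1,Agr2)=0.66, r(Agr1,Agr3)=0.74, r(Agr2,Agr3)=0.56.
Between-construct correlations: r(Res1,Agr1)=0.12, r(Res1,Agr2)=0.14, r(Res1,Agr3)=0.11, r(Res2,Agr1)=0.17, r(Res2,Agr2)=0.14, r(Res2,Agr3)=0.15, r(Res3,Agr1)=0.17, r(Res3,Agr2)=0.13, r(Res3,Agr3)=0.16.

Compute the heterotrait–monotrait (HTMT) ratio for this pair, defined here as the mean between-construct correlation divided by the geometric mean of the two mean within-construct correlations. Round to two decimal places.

0.22

Mean heterotrait r = 1.29/9 = 0.1433.
Mean within-Res = 1.90/3 = 0.6333; mean within-Agr = 1.96/3 = 0.6533.
Geometric mean = √(0.6333 × 0.6533) = 0.6432.
HTMT = 0.1433 / 0.6432 = 0.22.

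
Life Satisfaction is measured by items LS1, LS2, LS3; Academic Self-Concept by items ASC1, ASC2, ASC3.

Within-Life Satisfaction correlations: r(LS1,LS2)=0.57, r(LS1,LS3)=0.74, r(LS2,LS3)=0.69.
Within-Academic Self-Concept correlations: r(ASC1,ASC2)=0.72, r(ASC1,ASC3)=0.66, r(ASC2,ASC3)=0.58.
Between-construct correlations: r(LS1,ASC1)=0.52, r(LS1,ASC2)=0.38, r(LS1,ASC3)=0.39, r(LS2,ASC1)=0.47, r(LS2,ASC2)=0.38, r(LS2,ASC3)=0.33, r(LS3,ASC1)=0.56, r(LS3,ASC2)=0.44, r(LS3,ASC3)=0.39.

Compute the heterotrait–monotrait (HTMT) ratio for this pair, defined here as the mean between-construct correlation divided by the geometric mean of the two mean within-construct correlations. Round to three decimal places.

Mean between = 3.86/9 = 0.4289.
Mean within-LS = 2.00/3 = 0.6667; mean within-ASC = 1.96/3 = 0.6533.
Geometric mean = √(0.6667 × 0.6533) = 0.6600.
HTMT = 0.4289 / 0.6600 = 0.650.

0.650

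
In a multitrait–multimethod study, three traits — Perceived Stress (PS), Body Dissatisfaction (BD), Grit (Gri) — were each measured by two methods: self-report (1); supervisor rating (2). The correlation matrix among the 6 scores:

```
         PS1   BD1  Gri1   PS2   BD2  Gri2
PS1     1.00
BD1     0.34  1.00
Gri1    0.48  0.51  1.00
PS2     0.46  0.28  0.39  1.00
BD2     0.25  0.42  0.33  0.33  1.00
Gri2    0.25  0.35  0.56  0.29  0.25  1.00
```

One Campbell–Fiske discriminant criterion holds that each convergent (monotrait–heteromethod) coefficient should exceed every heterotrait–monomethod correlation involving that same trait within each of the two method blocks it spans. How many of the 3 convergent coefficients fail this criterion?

2

Each convergent coefficient versus the relevant comparison correlations:
PS (methods 1·2): 0.46 vs {0.34, 0.33, 0.48, 0.29} → fail.
BD (methods 1·2): 0.42 vs {0.34, 0.33, 0.51, 0.25} → fail.
Gri (methods 1·2): 0.56 vs {0.48, 0.29, 0.51, 0.25} → pass.
2 of 3 fail.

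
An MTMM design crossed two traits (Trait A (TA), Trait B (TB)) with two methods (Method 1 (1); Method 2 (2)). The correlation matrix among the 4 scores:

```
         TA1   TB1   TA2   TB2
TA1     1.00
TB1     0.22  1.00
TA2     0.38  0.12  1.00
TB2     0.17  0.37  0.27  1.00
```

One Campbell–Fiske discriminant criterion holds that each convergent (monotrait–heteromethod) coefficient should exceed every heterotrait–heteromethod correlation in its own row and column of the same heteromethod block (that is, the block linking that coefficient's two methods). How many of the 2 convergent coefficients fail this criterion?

Each convergent coefficient versus the relevant comparison correlations:
TA (methods 1·2): 0.38 vs {0.17, 0.12} → pass.
TB (methods 1·2): 0.37 vs {0.12, 0.17} → pass.
0 of 2 fail.

0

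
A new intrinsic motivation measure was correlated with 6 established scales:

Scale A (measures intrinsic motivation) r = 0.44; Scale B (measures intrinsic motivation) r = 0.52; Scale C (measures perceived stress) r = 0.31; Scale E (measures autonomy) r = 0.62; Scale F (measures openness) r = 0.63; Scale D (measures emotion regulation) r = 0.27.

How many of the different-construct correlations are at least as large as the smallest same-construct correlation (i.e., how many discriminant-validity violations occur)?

Convergent (same construct = intrinsic motivation): Scale A, Scale B.
Smallest convergent = 0.44. Discriminant values: 0.31, 0.62, 0.63, 0.27; count ≥ 0.44 → 2.

2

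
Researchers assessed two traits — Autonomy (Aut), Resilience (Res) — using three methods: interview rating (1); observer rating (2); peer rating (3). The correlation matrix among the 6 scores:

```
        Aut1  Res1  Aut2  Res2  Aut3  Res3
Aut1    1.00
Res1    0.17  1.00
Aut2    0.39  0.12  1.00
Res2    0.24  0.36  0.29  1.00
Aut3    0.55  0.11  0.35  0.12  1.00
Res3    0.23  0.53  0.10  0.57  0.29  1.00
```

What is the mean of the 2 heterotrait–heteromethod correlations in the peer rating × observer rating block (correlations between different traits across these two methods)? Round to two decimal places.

0.11

HTHM values (method 3 × method 2): 0.12, 0.10; mean = 0.22/2 = 0.11.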